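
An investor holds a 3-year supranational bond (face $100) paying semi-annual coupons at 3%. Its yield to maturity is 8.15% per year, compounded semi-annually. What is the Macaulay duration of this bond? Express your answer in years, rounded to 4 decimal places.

Periodic yield y = 0.04075. Discount each cash flow and weight by its period:
  t   CF        PV=CF/(1+0.04075)^t    t·PV
  1         1.50         1.4413         1.4413
  2         1.50         1.3848         2.7697
  3         1.50         1.3306         3.9918
  4         1.50         1.2785         5.1141
  5         1.50         1.2285         6.1423
  6       101.50        79.8707       479.2242
  Σ                     86.5344       498.6834
Price P = Σ PV = 86.5344.
Macaulay duration = Σ(t·PV) / P = 498.6834 / 86.5344 = 5.76283 half-year periods.
In years: 5.76283 / 2 = 2.88142 years.

2.8814 years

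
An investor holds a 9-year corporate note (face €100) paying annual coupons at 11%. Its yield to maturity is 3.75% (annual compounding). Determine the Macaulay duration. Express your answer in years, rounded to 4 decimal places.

6.7274 years

Periodic yield y = 0.0375. Discount each cash flow and weight by its year:
  t   CF        PV=CF/(1+0.0375)^t    t·PV
  1        11.00        10.6024        10.6024
  2        11.00        10.2192        20.4384
  3        11.00         9.8498        29.5495
  4        11.00         9.4938        37.9752
  5        11.00         9.1507        45.7533
  6        11.00         8.8199        52.9194
  7        11.00         8.5011        59.5078
  8        11.00         8.1938        65.5508
  9       111.00        79.6948       717.2533
  Σ                    154.5256     1,039.5501
Price P = Σ PV = 154.5256.
Macaulay duration = Σ(t·PV) / P = 1,039.5501 / 154.5256 = 6.72737 years.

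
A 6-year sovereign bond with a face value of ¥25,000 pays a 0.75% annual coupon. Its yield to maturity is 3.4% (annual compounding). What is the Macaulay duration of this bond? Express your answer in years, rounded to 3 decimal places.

Periodic yield y = 0.034. Discount each cash flow and weight by its year:
  t   CF        PV=CF/(1+0.034)^t    t·PV
  1       187.50       181.3346       181.3346
  2       187.50       175.3720       350.7440
  3       187.50       169.6054       508.8162
  4       187.50       164.0284       656.1137
  5       187.50       158.6348       793.1742
  6    25,187.50    20,609.2331   123,655.3985
  Σ                 21,458.2083   126,145.5811
Price P = Σ PV = 21,458.2083.
Macaulay duration = Σ(t·PV) / P = 126,145.5811 / 21,458.2083 = 5.87866 years.

5.879 years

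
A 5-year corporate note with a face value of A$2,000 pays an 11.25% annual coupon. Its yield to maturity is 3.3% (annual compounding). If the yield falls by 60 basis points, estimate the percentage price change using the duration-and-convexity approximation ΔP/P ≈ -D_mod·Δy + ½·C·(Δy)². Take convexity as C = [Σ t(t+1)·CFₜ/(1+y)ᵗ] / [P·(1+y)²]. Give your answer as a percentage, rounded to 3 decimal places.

+2.494%

With y = 0.033:
  t   CF        PV=CF/(1+0.033)^t    t·PV        t(t+1)·PV
  1       225.00       217.8122       217.8122         435.6244
  2       225.00       210.8540       421.7080       1,265.1241
  3       225.00       204.1181       612.3544       2,449.4174
  4       225.00       197.5974       790.3896       3,951.9481
  5     2,225.00     1,891.5961     9,457.9805      56,747.8827
  Σ                  2,721.9778    11,500.2446      64,849.9967
P = 2,721.9778; D_Mac = 4.22496 yrs; D_mod = 4.08999 yrs; C = 22.32671.
Duration effect: -4.08999 × (-0.006) = +0.024540
Convexity effect: 0.5 × 22.32671 × (-0.006)² = +0.0004019
ΔP/P ≈ +0.024540 + 0.0004019 = +0.024942 = +2.4942%.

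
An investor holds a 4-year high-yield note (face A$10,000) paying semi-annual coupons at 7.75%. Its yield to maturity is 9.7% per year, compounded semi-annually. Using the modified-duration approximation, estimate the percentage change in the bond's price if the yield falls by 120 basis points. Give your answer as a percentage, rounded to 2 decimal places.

Periodic yield y = 0.0485. Modified duration first:
  t   CF        PV=CF/(1+0.0485)^t    t·PV
  1       387.50       369.5756       369.5756
  2       387.50       352.4803       704.9606
  3       387.50       336.1758     1,008.5273
  4       387.50       320.6254     1,282.5017
  5       387.50       305.7944     1,528.9720
  6       387.50       291.6494     1,749.8964
  7       387.50       278.1587     1,947.1110
  8    10,387.50     7,111.5384    56,892.3071
  Σ                  9,365.9980    65,483.8517
P = 9,365.9980; D_Mac = 6.99166 half-year periods = 3.49583 yrs; D_mod = 3.49583/(1+0.0485) = 3.33412 yrs.
ΔP/P ≈ -D_mod · Δy = -3.33412 × (-0.012) = +0.040009 = +4.0009%.

+4.00%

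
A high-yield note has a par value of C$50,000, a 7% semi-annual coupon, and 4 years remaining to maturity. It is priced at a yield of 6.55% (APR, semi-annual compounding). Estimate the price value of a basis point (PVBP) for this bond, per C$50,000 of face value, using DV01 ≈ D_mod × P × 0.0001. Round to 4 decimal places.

C$17.5111

Periodic yield y = 0.03275.
  t   CF        PV=CF/(1+0.03275)^t    t·PV
  1     1,750.00     1,694.5050     1,694.5050
  2     1,750.00     1,640.7698     3,281.5395
  3     1,750.00     1,588.7386     4,766.2157
  4     1,750.00     1,538.3574     6,153.4294
  5     1,750.00     1,489.5738     7,447.8691
  6     1,750.00     1,442.3373     8,654.0236
  7     1,750.00     1,396.5987     9,776.1907
  8    51,750.00    39,989.7533   319,918.0264
  Σ                 50,780.6337   361,691.7994
P = 50,780.6337; D_Mac = 7.12263 half-year periods = 3.56132 yrs; D_mod = 3.44838 yrs.
DV01 ≈ 3.44838 × 50,780.6337 × 0.0001 = 17.511101.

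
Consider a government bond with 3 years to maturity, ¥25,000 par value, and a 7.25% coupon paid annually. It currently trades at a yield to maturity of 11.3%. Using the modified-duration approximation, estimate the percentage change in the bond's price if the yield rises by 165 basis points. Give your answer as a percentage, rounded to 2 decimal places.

-4.14%

Periodic yield y = 0.113. Modified duration first:
  t   CF        PV=CF/(1+0.113)^t    t·PV
  1     1,812.50     1,628.4816     1,628.4816
  2     1,812.50     1,463.1461     2,926.2921
  3    26,812.50    19,446.9643    58,340.8928
  Σ                 22,538.5919    62,895.6666
P = 22,538.5919; D_Mac = 2.79058 yrs; D_mod = 2.79058/(1+0.113) = 2.50726 yrs.
ΔP/P ≈ -D_mod · Δy = -2.50726 × (+0.0165) = -0.041370 = -4.1370%.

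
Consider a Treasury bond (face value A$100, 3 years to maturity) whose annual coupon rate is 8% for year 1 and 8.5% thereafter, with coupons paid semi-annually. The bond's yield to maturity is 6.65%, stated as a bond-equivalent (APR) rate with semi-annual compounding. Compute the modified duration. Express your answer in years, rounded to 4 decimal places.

2.6396 years

Periodic yield y = 0.03325. First find Macaulay duration:
  t   CF        PV=CF/(1+0.03325)^t    t·PV
  1         4.00         3.8713         3.8713
  2         4.00         3.7467         7.4934
  3         4.25         3.8528        11.5583
  4         4.25         3.7288        14.9151
  5         4.25         3.6088        18.0440
  6       104.25        85.6729       514.0375
  Σ                    104.4812       569.9196
P = 104.4812; Macaulay duration = 569.9196 / 104.4812 = 5.45476 half-year periods = 2.72738 years.
Modified duration = D_Mac / (1 + y) = 2.72738 / 1.03325 = 2.63961 years.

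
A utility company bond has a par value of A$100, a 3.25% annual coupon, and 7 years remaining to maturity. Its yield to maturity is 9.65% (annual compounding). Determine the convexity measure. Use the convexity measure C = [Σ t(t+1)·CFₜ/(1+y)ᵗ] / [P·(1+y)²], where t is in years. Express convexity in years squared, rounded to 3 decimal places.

39.725

With y = 0.0965:
  t   CF        PV=CF/(1+0.0965)^t    t·PV        t(t+1)·PV
  1         3.25         2.9640         2.9640           5.9280
  2         3.25         2.7031         5.4062          16.2187
  3         3.25         2.4652         7.3957          29.5828
  4         3.25         2.2483         8.9931          44.9654
  5         3.25         2.0504        10.2520          61.5122
  6         3.25         1.8700        11.2197          78.5382
  7       103.25        54.1788       379.2518       3,034.0144
  Σ                     68.4798       425.4826       3,270.7597
P = 68.4798.
Convexity = Σ t(t+1)·PV / [P·(1+y)²] = 3,270.7597 / (68.4798 × 1.202312) = 39.72546.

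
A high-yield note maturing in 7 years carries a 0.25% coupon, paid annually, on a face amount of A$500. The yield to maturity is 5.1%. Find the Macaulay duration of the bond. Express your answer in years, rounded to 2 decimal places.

6.94 years

Periodic yield y = 0.051. Discount each cash flow and weight by its year:
  t   CF        PV=CF/(1+0.051)^t    t·PV
  1         1.25         1.1893         1.1893
  2         1.25         1.1316         2.2633
  3         1.25         1.0767         3.2302
  4         1.25         1.0245         4.0979
  5         1.25         0.9748         4.8738
  6         1.25         0.9275         5.5647
  7       501.25       353.8632     2,477.0422
  Σ                    360.1876     2,498.2614
Price P = Σ PV = 360.1876.
Macaulay duration = Σ(t·PV) / P = 2,498.2614 / 360.1876 = 6.93600 years.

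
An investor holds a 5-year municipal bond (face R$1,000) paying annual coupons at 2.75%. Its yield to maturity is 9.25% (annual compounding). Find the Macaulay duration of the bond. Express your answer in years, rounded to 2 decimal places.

4.69 years

Periodic yield y = 0.0925. Discount each cash flow and weight by its year:
  t   CF        PV=CF/(1+0.0925)^t    t·PV
  1        27.50        25.1716        25.1716
  2        27.50        23.0404        46.0808
  3        27.50        21.0896        63.2688
  4        27.50        19.3040        77.2159
  5     1,027.50       660.1986     3,300.9930
  Σ                    748.8042     3,512.7302
Price P = Σ PV = 748.8042.
Macaulay duration = Σ(t·PV) / P = 3,512.7302 / 748.8042 = 4.69112 years.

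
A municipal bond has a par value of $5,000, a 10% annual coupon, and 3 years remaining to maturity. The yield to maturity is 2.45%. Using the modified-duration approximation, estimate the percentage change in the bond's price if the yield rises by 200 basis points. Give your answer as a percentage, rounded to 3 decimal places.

Periodic yield y = 0.0245. Modified duration first:
  t   CF        PV=CF/(1+0.0245)^t    t·PV
  1       500.00       488.0429       488.0429
  2       500.00       476.3718       952.7437
  3     5,500.00     5,114.7782    15,344.3345
  Σ                  6,079.1929    16,785.1211
P = 6,079.1929; D_Mac = 2.76108 yrs; D_mod = 2.76108/(1+0.0245) = 2.69505 yrs.
ΔP/P ≈ -D_mod · Δy = -2.69505 × (+0.02) = -0.053901 = -5.3901%.

-5.390%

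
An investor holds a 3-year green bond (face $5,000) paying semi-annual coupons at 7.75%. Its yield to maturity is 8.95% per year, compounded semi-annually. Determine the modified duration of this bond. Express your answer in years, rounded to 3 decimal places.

2.612 years

Periodic yield y = 0.04475. First find Macaulay duration:
  t   CF        PV=CF/(1+0.04475)^t    t·PV
  1       193.75       185.4511       185.4511
  2       193.75       177.5076       355.0152
  3       193.75       169.9044       509.7131
  4       193.75       162.6268       650.5073
  5       193.75       155.6610       778.3050
  6     5,193.75     3,993.9881    23,963.9284
  Σ                  4,845.1389    26,442.9201
P = 4,845.1389; Macaulay duration = 26,442.9201 / 4,845.1389 = 5.45762 half-year periods = 2.72881 years.
Modified duration = D_Mac / (1 + y) = 2.72881 / 1.04475 = 2.61193 years.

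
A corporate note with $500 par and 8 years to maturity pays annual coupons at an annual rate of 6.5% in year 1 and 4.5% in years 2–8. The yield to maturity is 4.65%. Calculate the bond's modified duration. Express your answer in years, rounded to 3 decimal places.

6.474 years

Periodic yield y = 0.0465. First find Macaulay duration:
  t   CF        PV=CF/(1+0.0465)^t    t·PV
  1        32.50        31.0559        31.0559
  2        22.50        20.5449        41.0898
  3        22.50        19.6320        58.8960
  4        22.50        18.7597        75.0387
  5        22.50        17.9261        89.6306
  6        22.50        17.1296       102.7776
  7        22.50        16.3685       114.5792
  8       522.50       363.2222     2,905.7779
  Σ                    504.6389     3,418.8458
P = 504.6389; Macaulay duration = 3,418.8458 / 504.6389 = 6.77484 years.
Modified duration = D_Mac / (1 + y) = 6.77484 / 1.0465 = 6.47380 years.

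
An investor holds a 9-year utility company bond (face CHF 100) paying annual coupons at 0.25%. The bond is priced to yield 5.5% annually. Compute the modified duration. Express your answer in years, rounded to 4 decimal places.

Periodic yield y = 0.055. First find Macaulay duration:
  t   CF        PV=CF/(1+0.055)^t    t·PV
  1         0.25         0.2370         0.2370
  2         0.25         0.2246         0.4492
  3         0.25         0.2129         0.6387
  4         0.25         0.2018         0.8072
  5         0.25         0.1913         0.9564
  6         0.25         0.1813         1.0879
  7         0.25         0.1719         1.2030
  8         0.25         0.1629         1.3032
  9       100.25        61.9173       557.2560
  Σ                     63.5010       563.9386
P = 63.5010; Macaulay duration = 563.9386 / 63.5010 = 8.88079 years.
Modified duration = D_Mac / (1 + y) = 8.88079 / 1.055 = 8.41781 years.

8.4178 years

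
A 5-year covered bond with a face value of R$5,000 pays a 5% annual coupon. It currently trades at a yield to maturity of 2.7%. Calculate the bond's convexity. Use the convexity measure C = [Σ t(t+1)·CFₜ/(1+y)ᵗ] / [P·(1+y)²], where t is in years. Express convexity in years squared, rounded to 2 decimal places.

With y = 0.027:
  t   CF        PV=CF/(1+0.027)^t    t·PV        t(t+1)·PV
  1       250.00       243.4275       243.4275         486.8549
  2       250.00       237.0277       474.0554       1,422.1663
  3       250.00       230.7962       692.3886       2,769.5546
  4       250.00       224.7285       898.9142       4,494.5708
  5     5,250.00     4,595.2282    22,976.1411     137,856.8466
  Σ                  5,531.2081    25,284.9268     147,029.9932
P = 5,531.2081.
Convexity = Σ t(t+1)·PV / [P·(1+y)²] = 147,029.9932 / (5,531.2081 × 1.054729) = 25.20258.

25.20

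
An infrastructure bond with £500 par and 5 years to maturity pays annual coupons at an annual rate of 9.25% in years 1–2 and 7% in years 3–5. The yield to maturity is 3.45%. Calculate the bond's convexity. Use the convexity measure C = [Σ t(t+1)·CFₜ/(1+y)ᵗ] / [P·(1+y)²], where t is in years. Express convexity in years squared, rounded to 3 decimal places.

With y = 0.0345:
  t   CF        PV=CF/(1+0.0345)^t    t·PV        t(t+1)·PV
  1        46.25        44.7076        44.7076          89.4152
  2        46.25        43.2166        86.4332         259.2997
  3        35.00        31.6138        94.8414         379.3655
  4        35.00        30.5595       122.2379         611.1897
  5       535.00       451.5453     2,257.7264      13,546.3584
  Σ                    601.6428     2,605.9465      14,885.6285
P = 601.6428.
Convexity = Σ t(t+1)·PV / [P·(1+y)²] = 14,885.6285 / (601.6428 × 1.070190) = 23.11892.

23.119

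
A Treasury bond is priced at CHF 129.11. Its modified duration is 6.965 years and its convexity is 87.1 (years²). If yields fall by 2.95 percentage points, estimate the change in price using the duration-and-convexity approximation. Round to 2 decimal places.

+CHF 31.42

Duration effect: -D_mod·Δy = -6.965 × (-0.0295) = +0.2054675
Convexity effect: ½·C·(Δy)² = 0.5 × 87.1 × (-0.0295)² = +0.0378993875
ΔP/P ≈ +0.2054675 + 0.0378993875 = +0.2433668875
ΔP ≈ 129.11 × (+0.2433668875) = +31.421098845125.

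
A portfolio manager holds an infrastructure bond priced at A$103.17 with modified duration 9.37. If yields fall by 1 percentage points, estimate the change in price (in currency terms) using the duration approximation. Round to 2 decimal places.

+A$9.67

Duration approximation: ΔP/P ≈ -D_mod · Δy = -9.37 × (-0.01) = +0.093700.
ΔP ≈ 103.17 × (+0.093700) = +9.667029.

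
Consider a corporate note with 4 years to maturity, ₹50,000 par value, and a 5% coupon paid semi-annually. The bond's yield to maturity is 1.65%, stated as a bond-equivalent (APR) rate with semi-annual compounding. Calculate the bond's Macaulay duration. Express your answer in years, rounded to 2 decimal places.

Periodic yield y = 0.00825. Discount each cash flow and weight by its period:
  t   CF        PV=CF/(1+0.00825)^t    t·PV
  1     1,250.00     1,239.7719     1,239.7719
  2     1,250.00     1,229.6275     2,459.2549
  3     1,250.00     1,219.5660     3,658.6981
  4     1,250.00     1,209.5869     4,838.3478
  5     1,250.00     1,199.6895     5,998.4475
  6     1,250.00     1,189.8731     7,139.2383
  7     1,250.00     1,180.1369     8,260.9585
  8    51,250.00    47,989.6988   383,917.5905
  Σ                 56,457.9506   417,512.3075
Price P = Σ PV = 56,457.9506.
Macaulay duration = Σ(t·PV) / P = 417,512.3075 / 56,457.9506 = 7.39510 half-year periods.
In years: 7.39510 / 2 = 3.69755 years.

3.70 years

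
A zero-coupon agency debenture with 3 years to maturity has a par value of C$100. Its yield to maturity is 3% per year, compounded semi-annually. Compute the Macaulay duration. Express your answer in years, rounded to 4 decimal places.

A zero-coupon bond has a single cash flow at maturity, so its Macaulay duration equals its maturity: 3 years.
(Equivalently: 6 semi-annual periods ÷ 2 = 3 years.)

3.0000 years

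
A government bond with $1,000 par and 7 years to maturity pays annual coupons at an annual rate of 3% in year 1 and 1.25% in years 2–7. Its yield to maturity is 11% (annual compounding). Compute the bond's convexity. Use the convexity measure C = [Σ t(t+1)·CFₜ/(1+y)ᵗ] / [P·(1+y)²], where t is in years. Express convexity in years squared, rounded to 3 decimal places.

With y = 0.11:
  t   CF        PV=CF/(1+0.11)^t    t·PV        t(t+1)·PV
  1        30.00        27.0270        27.0270          54.0541
  2        12.50        10.1453        20.2906          60.8717
  3        12.50         9.1399        27.4197         109.6787
  4        12.50         8.2341        32.9365         164.6827
  5        12.50         7.4181        37.0907         222.5442
  6        12.50         6.6830        40.0981         280.6864
  7     1,012.50       487.6791     3,413.7540      27,310.0319
  Σ                    556.3266     3,598.6166      28,202.5498
P = 556.3266.
Convexity = Σ t(t+1)·PV / [P·(1+y)²] = 28,202.5498 / (556.3266 × 1.232100) = 41.14457.

41.145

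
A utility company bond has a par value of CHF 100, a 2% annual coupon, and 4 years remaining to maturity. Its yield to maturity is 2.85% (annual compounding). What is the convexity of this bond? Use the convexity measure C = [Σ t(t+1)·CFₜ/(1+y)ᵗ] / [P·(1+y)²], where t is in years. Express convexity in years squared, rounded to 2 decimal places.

18.16

With y = 0.0285:
  t   CF        PV=CF/(1+0.0285)^t    t·PV        t(t+1)·PV
  1         2.00         1.9446         1.9446           3.8892
  2         2.00         1.8907         3.7814          11.3442
  3         2.00         1.8383         5.5149          22.0596
  4       102.00        91.1555       364.6221       1,823.1105
  Σ                     96.8291       375.8630       1,860.4034
P = 96.8291.
Convexity = Σ t(t+1)·PV / [P·(1+y)²] = 1,860.4034 / (96.8291 × 1.057812) = 18.16321.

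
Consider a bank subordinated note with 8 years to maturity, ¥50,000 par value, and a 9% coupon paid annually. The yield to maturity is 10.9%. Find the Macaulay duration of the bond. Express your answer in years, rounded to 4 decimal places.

5.9194 years

Periodic yield y = 0.109. Discount each cash flow and weight by its year:
  t   CF        PV=CF/(1+0.109)^t    t·PV
  1     4,500.00     4,057.7096     4,057.7096
  2     4,500.00     3,658.8906     7,317.7812
  3     4,500.00     3,299.2701     9,897.8104
  4     4,500.00     2,974.9956    11,899.9824
  5     4,500.00     2,682.5930    13,412.9649
  6     4,500.00     2,418.9296    14,513.5779
  7     4,500.00     2,181.1809    15,268.2665
  8    54,500.00    23,820.1303   190,561.0425
  Σ                 45,093.6998   266,929.1354
Price P = Σ PV = 45,093.6998.
Macaulay duration = Σ(t·PV) / P = 266,929.1354 / 45,093.6998 = 5.91943 years.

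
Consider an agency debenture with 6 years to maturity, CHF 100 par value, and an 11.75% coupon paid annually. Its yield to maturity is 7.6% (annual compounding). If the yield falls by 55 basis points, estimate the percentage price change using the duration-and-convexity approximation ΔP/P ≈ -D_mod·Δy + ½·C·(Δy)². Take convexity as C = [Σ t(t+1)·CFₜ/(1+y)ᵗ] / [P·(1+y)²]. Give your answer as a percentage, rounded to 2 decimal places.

+2.47%

With y = 0.076:
  t   CF        PV=CF/(1+0.076)^t    t·PV        t(t+1)·PV
  1        11.75        10.9201        10.9201          21.8401
  2        11.75        10.1488        20.2975          60.8926
  3        11.75         9.4319        28.2958         113.1833
  4        11.75         8.7657        35.0630         175.3149
  5        11.75         8.1466        40.7330         244.3981
  6       111.75        72.0069       432.0412       3,024.2883
  Σ                    119.4200       567.3506       3,639.9173
P = 119.4200; D_Mac = 4.75088 yrs; D_mod = 4.41532 yrs; C = 26.32631.
Duration effect: -4.41532 × (-0.0055) = +0.024284
Convexity effect: 0.5 × 26.32631 × (-0.0055)² = +0.0003982
ΔP/P ≈ +0.024284 + 0.0003982 = +0.024682 = +2.4682%.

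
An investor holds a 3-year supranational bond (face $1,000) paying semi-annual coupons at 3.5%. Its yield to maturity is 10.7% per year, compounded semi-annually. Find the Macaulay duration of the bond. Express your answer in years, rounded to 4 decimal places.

Periodic yield y = 0.0535. Discount each cash flow and weight by its period:
  t   CF        PV=CF/(1+0.0535)^t    t·PV
  1        17.50        16.6113        16.6113
  2        17.50        15.7677        31.5354
  3        17.50        14.9670        44.9010
  4        17.50        14.2069        56.8277
  5        17.50        13.4854        67.4272
  6     1,017.50       744.2643     4,465.5857
  Σ                    819.3027     4,682.8883
Price P = Σ PV = 819.3027.
Macaulay duration = Σ(t·PV) / P = 4,682.8883 / 819.3027 = 5.71570 half-year periods.
In years: 5.71570 / 2 = 2.85785 years.

2.8579 years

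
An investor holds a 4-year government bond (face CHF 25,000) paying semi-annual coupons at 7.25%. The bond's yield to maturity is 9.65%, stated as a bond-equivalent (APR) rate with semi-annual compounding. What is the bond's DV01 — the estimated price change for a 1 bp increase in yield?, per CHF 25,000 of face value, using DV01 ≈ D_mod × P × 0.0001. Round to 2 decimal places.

Periodic yield y = 0.04825.
  t   CF        PV=CF/(1+0.04825)^t    t·PV
  1       906.25       864.5361       864.5361
  2       906.25       824.7423     1,649.4846
  3       906.25       786.7802     2,360.3405
  4       906.25       750.5654     3,002.2616
  5       906.25       716.0175     3,580.0877
  6       906.25       683.0599     4,098.3594
  7       906.25       651.6193     4,561.3349
  8    25,906.25    17,769.9245   142,159.3963
  Σ                 23,047.2453   162,275.8013
P = 23,047.2453; D_Mac = 7.04101 half-year periods = 3.52050 yrs; D_mod = 3.35846 yrs.
DV01 ≈ 3.35846 × 23,047.2453 × 0.0001 = 7.740320.

CHF 7.74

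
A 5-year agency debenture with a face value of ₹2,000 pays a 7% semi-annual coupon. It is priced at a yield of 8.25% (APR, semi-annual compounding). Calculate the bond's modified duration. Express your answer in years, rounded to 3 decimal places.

Periodic yield y = 0.04125. First find Macaulay duration:
  t   CF        PV=CF/(1+0.04125)^t    t·PV
  1        70.00        67.2269        67.2269
  2        70.00        64.5636       129.1273
  3        70.00        62.0059       186.0177
  4        70.00        59.5495       238.1979
  5        70.00        57.1904       285.9519
  6        70.00        54.9247       329.5484
  7        70.00        52.7488       369.2419
  8        70.00        50.6592       405.2732
  9        70.00        48.6522       437.8702
  10    2,070.00     1,381.7205    13,817.2050
  Σ                  1,899.2418    16,265.6604
P = 1,899.2418; Macaulay duration = 16,265.6604 / 1,899.2418 = 8.56429 half-year periods = 4.28215 years.
Modified duration = D_Mac / (1 + y) = 4.28215 / 1.04125 = 4.11251 years.

4.113 years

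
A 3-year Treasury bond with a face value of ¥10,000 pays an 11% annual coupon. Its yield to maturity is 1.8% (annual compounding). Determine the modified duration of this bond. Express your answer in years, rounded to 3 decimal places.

Periodic yield y = 0.018. First find Macaulay duration:
  t   CF        PV=CF/(1+0.018)^t    t·PV
  1     1,100.00     1,080.5501     1,080.5501
  2     1,100.00     1,061.4441     2,122.8882
  3    11,100.00    10,521.5481    31,564.6443
  Σ                 12,663.5423    34,768.0826
P = 12,663.5423; Macaulay duration = 34,768.0826 / 12,663.5423 = 2.74553 years.
Modified duration = D_Mac / (1 + y) = 2.74553 / 1.018 = 2.69698 years.

2.697 years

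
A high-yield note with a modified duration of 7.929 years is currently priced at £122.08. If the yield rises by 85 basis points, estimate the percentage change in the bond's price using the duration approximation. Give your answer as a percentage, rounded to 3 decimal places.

Duration approximation: ΔP/P ≈ -D_mod · Δy = -7.929 × (+0.0085) = -0.0673965.
As a percentage: -6.73965%.

-6.740%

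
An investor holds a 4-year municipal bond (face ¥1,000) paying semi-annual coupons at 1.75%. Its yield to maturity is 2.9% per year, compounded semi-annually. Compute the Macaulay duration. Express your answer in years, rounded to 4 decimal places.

3.8774 years

Periodic yield y = 0.0145. Discount each cash flow and weight by its period:
  t   CF        PV=CF/(1+0.0145)^t    t·PV
  1         8.75         8.6249         8.6249
  2         8.75         8.5017        17.0033
  3         8.75         8.3802        25.1405
  4         8.75         8.2604        33.0415
  5         8.75         8.1423        40.7116
  6         8.75         8.0259        48.1556
  7         8.75         7.9112        55.3786
  8     1,008.75       899.0154     7,192.1233
  Σ                    956.8620     7,420.1793
Price P = Σ PV = 956.8620.
Macaulay duration = Σ(t·PV) / P = 7,420.1793 / 956.8620 = 7.75470 half-year periods.
In years: 7.75470 / 2 = 3.87735 years.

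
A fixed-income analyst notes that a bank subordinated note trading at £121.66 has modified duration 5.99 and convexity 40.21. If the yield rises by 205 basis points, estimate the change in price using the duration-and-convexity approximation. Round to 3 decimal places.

-£13.911

Duration effect: -D_mod·Δy = -5.99 × (+0.0205) = -0.122795
Convexity effect: ½·C·(Δy)² = 0.5 × 40.21 × (0.0205)² = +0.00844912625
ΔP/P ≈ -0.122795 + 0.00844912625 = -0.11434587375
ΔP ≈ 121.66 × (-0.11434587375) = -13.911319000425.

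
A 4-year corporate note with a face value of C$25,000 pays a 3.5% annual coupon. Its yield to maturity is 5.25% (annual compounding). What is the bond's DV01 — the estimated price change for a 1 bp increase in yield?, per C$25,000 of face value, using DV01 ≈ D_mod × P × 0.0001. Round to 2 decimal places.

C$8.46

Periodic yield y = 0.0525.
  t   CF        PV=CF/(1+0.0525)^t    t·PV
  1       875.00       831.3539       831.3539
  2       875.00       789.8850     1,579.7699
  3       875.00       750.4845     2,251.4536
  4    25,875.00    21,085.8902    84,343.5607
  Σ                 23,457.6136    89,006.1382
P = 23,457.6136; D_Mac = 3.79434 yrs; D_mod = 3.60507 yrs.
DV01 ≈ 3.60507 × 23,457.6136 × 0.0001 = 8.456640.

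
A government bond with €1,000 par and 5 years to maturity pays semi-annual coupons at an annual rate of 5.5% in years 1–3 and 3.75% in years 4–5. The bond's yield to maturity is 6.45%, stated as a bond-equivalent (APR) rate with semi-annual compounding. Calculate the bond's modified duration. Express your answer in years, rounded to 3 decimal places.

4.292 years

Periodic yield y = 0.03225. First find Macaulay duration:
  t   CF        PV=CF/(1+0.03225)^t    t·PV
  1        27.50        26.6408        26.6408
  2        27.50        25.8085        51.6170
  3        27.50        25.0022        75.0066
  4        27.50        24.2211        96.8842
  5        27.50        23.4643       117.3217
  6        27.50        22.7313       136.3875
  7        18.75        15.0144       105.1006
  8        18.75        14.5453       116.3623
  9        18.75        14.0909       126.8177
  10    1,018.75       741.6837     7,416.8365
  Σ                    933.2023     8,268.9748
P = 933.2023; Macaulay duration = 8,268.9748 / 933.2023 = 8.86086 half-year periods = 4.43043 years.
Modified duration = D_Mac / (1 + y) = 4.43043 / 1.03225 = 4.29201 years.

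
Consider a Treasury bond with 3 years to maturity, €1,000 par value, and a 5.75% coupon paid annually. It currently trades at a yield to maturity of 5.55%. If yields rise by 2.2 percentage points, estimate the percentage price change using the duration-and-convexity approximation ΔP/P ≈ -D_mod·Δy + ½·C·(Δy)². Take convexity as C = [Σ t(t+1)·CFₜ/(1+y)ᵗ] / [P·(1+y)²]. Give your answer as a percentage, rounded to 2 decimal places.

-5.68%

With y = 0.0555:
  t   CF        PV=CF/(1+0.0555)^t    t·PV        t(t+1)·PV
  1        57.50        54.4766        54.4766         108.9531
  2        57.50        51.6121       103.2242         309.6725
  3     1,057.50       899.3022     2,697.9066      10,791.6266
  Σ                  1,005.3908     2,855.6074      11,210.2522
P = 1,005.3908; D_Mac = 2.84030 yrs; D_mod = 2.69095 yrs; C = 10.00838.
Duration effect: -2.69095 × (+0.022) = -0.059201
Convexity effect: 0.5 × 10.00838 × (0.022)² = +0.0024220
ΔP/P ≈ -0.059201 + 0.0024220 = -0.056779 = -5.6779%.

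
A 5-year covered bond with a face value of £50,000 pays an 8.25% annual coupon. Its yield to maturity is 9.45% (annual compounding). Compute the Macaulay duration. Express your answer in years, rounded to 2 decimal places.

4.28 years

Periodic yield y = 0.0945. Discount each cash flow and weight by its year:
  t   CF        PV=CF/(1+0.0945)^t    t·PV
  1     4,125.00     3,768.8442     3,768.8442
  2     4,125.00     3,443.4392     6,886.8784
  3     4,125.00     3,146.1299     9,438.3898
  4     4,125.00     2,874.4906    11,497.9623
  5    54,125.00    34,460.3021   172,301.5103
  Σ                 47,693.2060   203,893.5850
Price P = Σ PV = 47,693.2060.
Macaulay duration = Σ(t·PV) / P = 203,893.5850 / 47,693.2060 = 4.27511 years.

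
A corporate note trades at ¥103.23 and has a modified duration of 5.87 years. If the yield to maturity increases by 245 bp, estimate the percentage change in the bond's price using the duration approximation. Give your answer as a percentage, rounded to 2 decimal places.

Duration approximation: ΔP/P ≈ -D_mod · Δy = -5.87 × (+0.0245) = -0.143815.
As a percentage: -14.3815%.

-14.38%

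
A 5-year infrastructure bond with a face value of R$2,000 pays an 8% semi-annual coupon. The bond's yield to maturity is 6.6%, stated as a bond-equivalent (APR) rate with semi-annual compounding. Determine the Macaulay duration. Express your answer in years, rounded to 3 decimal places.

4.243 years

Periodic yield y = 0.033. Discount each cash flow and weight by its period:
  t   CF        PV=CF/(1+0.033)^t    t·PV
  1        80.00        77.4443        77.4443
  2        80.00        74.9703       149.9406
  3        80.00        72.5753       217.7260
  4        80.00        70.2569       281.0274
  5        80.00        68.0124       340.0622
  6        80.00        65.8397       395.0384
  7        80.00        63.7364       446.1550
  8        80.00        61.7003       493.6026
  9        80.00        59.7293       537.5633
  10    2,080.00     1,503.3501    15,033.5006
  Σ                  2,117.6151    17,972.0605
Price P = Σ PV = 2,117.6151.
Macaulay duration = Σ(t·PV) / P = 17,972.0605 / 2,117.6151 = 8.48693 half-year periods.
In years: 8.48693 / 2 = 4.24347 years.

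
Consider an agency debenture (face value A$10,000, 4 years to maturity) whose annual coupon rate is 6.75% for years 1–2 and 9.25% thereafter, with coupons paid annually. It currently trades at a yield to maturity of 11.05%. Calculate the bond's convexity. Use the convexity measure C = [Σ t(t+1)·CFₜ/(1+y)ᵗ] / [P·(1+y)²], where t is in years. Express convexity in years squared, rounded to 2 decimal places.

With y = 0.1105:
  t   CF        PV=CF/(1+0.1105)^t    t·PV        t(t+1)·PV
  1       675.00       607.8343       607.8343       1,215.6686
  2       675.00       547.3519     1,094.7038       3,284.1115
  3       925.00       675.4389     2,026.3166       8,105.2663
  4    10,925.00     7,183.6836    28,734.7343     143,673.6714
  Σ                  9,014.3087    32,463.5890     156,278.7179
P = 9,014.3087.
Convexity = Σ t(t+1)·PV / [P·(1+y)²] = 156,278.7179 / (9,014.3087 × 1.233210) = 14.05822.

14.06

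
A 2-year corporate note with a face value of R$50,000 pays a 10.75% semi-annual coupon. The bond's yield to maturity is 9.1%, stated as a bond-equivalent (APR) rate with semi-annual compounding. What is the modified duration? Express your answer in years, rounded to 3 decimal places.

1.774 years

Periodic yield y = 0.0455. First find Macaulay duration:
  t   CF        PV=CF/(1+0.0455)^t    t·PV
  1     2,687.50     2,570.5404     2,570.5404
  2     2,687.50     2,458.6709     4,917.3418
  3     2,687.50     2,351.6699     7,055.0097
  4    52,687.50    44,097.2436   176,388.9742
  Σ                 51,478.1248   190,931.8661
P = 51,478.1248; Macaulay duration = 190,931.8661 / 51,478.1248 = 3.70899 half-year periods = 1.85450 years.
Modified duration = D_Mac / (1 + y) = 1.85450 / 1.0455 = 1.77379 years.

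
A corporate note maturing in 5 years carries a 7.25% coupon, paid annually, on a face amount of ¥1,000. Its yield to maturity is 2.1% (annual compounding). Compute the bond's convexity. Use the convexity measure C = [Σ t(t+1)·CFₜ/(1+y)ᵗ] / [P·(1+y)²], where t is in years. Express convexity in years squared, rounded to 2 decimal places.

With y = 0.021:
  t   CF        PV=CF/(1+0.021)^t    t·PV        t(t+1)·PV
  1        72.50        71.0088        71.0088         142.0176
  2        72.50        69.5483       139.0966         417.2898
  3        72.50        68.1178       204.3535         817.4139
  4        72.50        66.7168       266.8671       1,334.3355
  5     1,072.50       966.6485     4,833.2426      28,999.4556
  Σ                  1,242.0402     5,514.5686      31,710.5124
P = 1,242.0402.
Convexity = Σ t(t+1)·PV / [P·(1+y)²] = 31,710.5124 / (1,242.0402 × 1.042441) = 24.49154.

24.49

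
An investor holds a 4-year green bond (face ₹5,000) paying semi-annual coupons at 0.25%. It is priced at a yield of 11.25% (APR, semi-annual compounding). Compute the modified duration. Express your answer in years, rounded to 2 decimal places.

3.77 years

Periodic yield y = 0.05625. First find Macaulay duration:
  t   CF        PV=CF/(1+0.05625)^t    t·PV
  1         6.25         5.9172         5.9172
  2         6.25         5.6020        11.2041
  3         6.25         5.3037        15.9111
  4         6.25         5.0213        20.0851
  5         6.25         4.7539        23.7693
  6         6.25         4.5007        27.0042
  7         6.25         4.2610        29.8271
  8     5,006.25     3,231.3110    25,850.4879
  Σ                  3,266.6707    25,984.2059
P = 3,266.6707; Macaulay duration = 25,984.2059 / 3,266.6707 = 7.95434 half-year periods = 3.97717 years.
Modified duration = D_Mac / (1 + y) = 3.97717 / 1.05625 = 3.76537 years.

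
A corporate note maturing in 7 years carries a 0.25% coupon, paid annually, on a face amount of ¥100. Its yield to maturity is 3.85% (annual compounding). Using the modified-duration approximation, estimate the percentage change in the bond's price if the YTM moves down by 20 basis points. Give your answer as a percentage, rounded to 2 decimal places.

+1.34%

Periodic yield y = 0.0385. Modified duration first:
  t   CF        PV=CF/(1+0.0385)^t    t·PV
  1         0.25         0.2407         0.2407
  2         0.25         0.2318         0.4636
  3         0.25         0.2232         0.6696
  4         0.25         0.2149         0.8598
  5         0.25         0.2070         1.0349
  6         0.25         0.1993         1.1958
  7       100.25        76.9554       538.6875
  Σ                     78.2723       543.1519
P = 78.2723; D_Mac = 6.93926 yrs; D_mod = 6.93926/(1+0.0385) = 6.68200 yrs.
ΔP/P ≈ -D_mod · Δy = -6.68200 × (-0.002) = +0.013364 = +1.3364%.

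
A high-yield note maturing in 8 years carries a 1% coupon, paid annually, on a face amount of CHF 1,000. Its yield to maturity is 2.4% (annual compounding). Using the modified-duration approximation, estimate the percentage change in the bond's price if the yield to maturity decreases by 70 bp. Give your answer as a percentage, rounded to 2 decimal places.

Periodic yield y = 0.024. Modified duration first:
  t   CF        PV=CF/(1+0.024)^t    t·PV
  1        10.00         9.7656         9.7656
  2        10.00         9.5367        19.0735
  3        10.00         9.3132        27.9397
  4        10.00         9.0949        36.3798
  5        10.00         8.8818        44.4089
  6        10.00         8.6736        52.0417
  7        10.00         8.4703        59.2923
  8     1,010.00       835.4524     6,683.6193
  Σ                    899.1887     6,932.5209
P = 899.1887; D_Mac = 7.70975 yrs; D_mod = 7.70975/(1+0.024) = 7.52905 yrs.
ΔP/P ≈ -D_mod · Δy = -7.52905 × (-0.007) = +0.052703 = +5.2703%.

+5.27%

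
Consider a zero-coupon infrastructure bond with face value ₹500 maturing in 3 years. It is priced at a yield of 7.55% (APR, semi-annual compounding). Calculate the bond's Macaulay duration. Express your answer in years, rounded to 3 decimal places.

3.000 years

A zero-coupon bond has a single cash flow at maturity, so its Macaulay duration equals its maturity: 3 years.
(Equivalently: 6 semi-annual periods ÷ 2 = 3 years.)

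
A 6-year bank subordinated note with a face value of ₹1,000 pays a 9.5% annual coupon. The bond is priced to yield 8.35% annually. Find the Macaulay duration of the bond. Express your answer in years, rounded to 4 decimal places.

4.8717 years

Periodic yield y = 0.0835. Discount each cash flow and weight by its year:
  t   CF        PV=CF/(1+0.0835)^t    t·PV
  1        95.00        87.6788        87.6788
  2        95.00        80.9218       161.8437
  3        95.00        74.6856       224.0568
  4        95.00        68.9299       275.7198
  5        95.00        63.6179       318.0893
  6     1,095.00       676.7693     4,060.6156
  Σ                  1,052.6033     5,128.0039
Price P = Σ PV = 1,052.6033.
Macaulay duration = Σ(t·PV) / P = 5,128.0039 / 1,052.6033 = 4.87173 years.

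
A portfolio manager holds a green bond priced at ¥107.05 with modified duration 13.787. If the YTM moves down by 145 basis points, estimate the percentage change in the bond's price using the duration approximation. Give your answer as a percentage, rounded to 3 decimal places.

Duration approximation: ΔP/P ≈ -D_mod · Δy = -13.787 × (-0.0145) = +0.1999115.
As a percentage: +19.99115%.

+19.991%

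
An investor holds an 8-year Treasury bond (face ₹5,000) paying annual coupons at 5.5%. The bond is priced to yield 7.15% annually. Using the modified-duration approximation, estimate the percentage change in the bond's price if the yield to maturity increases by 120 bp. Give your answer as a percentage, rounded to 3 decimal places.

-7.394%

Periodic yield y = 0.0715. Modified duration first:
  t   CF        PV=CF/(1+0.0715)^t    t·PV
  1       275.00       256.6496       256.6496
  2       275.00       239.5236       479.0472
  3       275.00       223.5405       670.6214
  4       275.00       208.6239       834.4955
  5       275.00       194.7026       973.5131
  6       275.00       181.7103     1,090.2620
  7       275.00       169.5850     1,187.0951
  8     5,275.00     3,035.8832    24,287.0657
  Σ                  4,510.2187    29,778.7497
P = 4,510.2187; D_Mac = 6.60251 yrs; D_mod = 6.60251/(1+0.0715) = 6.16193 yrs.
ΔP/P ≈ -D_mod · Δy = -6.16193 × (+0.012) = -0.073943 = -7.3943%.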